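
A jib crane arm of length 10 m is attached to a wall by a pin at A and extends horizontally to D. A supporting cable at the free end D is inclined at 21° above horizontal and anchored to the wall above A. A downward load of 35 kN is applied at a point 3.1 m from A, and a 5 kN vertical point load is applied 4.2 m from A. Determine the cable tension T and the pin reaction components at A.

ΣM about A: T·sin21°·10 − 35·3.1 − 5·4.2 = 0 → T = 129.5/(10·0.358368) = 36.136 ≈ 36.14 kN.
ΣF_x = 0: A_x − T·cos21° = 0 → A_x = 36.136 × 0.93358 = 33.74 kN.
ΣF_y = 0: A_y + T·sin21° − 35 − 5 = 0 → A_y = 40 − 36.136 × 0.358368 = 27.05 kN.

T = 36.14 kN, A_x = 33.74 kN, A_y = 27.05 kN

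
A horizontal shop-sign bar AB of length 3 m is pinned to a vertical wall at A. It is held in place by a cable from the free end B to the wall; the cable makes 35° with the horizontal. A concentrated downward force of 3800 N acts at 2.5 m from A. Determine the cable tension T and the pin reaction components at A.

ΣM about A: T·sin35°·3 − 3800·2.5 = 0 → T = 9500/(3·0.573576) = 5520.92 ≈ 5521 N.
ΣF_x = 0: A_x − T·cos35° = 0 → A_x = 5520.92 × 0.819152 = 4522 N.
ΣF_y = 0: A_y + T·sin35° − 3800 = 0 → A_y = 3800 − 5520.92 × 0.573576 = 633.3 N.

T = 5521 N, A_x = 4522 N, A_y = 633.3 N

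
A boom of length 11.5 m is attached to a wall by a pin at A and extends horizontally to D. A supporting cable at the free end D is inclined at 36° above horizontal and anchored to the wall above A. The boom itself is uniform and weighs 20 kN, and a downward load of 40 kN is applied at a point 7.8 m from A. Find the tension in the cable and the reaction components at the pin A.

T = 63.17 kN, A_x = 51.11 kN, A_y = 22.87 kN

ΣM about A: T·sin36°·11.5 − 20·5.75 − 40·7.8 = 0 → T = 427/(11.5·0.587785) = 63.1701 ≈ 63.17 kN.
ΣF_x = 0: A_x − T·cos36° = 0 → A_x = 63.1701 × 0.809017 = 51.11 kN.
ΣF_y = 0: A_y + T·sin36° − 20 − 40 = 0 → A_y = 60 − 63.1701 × 0.587785 = 22.87 kN.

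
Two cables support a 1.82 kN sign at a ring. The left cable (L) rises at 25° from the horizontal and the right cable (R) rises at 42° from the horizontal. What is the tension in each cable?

ΣF_x = 0: −T_L·cos25° + T_R·cos42° = 0 → T_R = 1.21956·T_L.
ΣF_y = 0: T_L·sin25° + T_R·sin42° = 1.82.
Substitute: T_L·(0.422618 + 1.21956·0.669131) = 1.82 → T_L = 1.46933 ≈ 1.469 kN.
Then T_R = 1.21956 × 1.46933 = 1.792 kN.

T_L = 1.469 kN, T_R = 1.792 kN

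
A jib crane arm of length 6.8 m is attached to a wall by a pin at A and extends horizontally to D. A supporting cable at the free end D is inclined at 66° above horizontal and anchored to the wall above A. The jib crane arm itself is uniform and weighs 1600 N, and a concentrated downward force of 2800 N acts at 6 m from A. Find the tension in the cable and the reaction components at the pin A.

T = 3580 N, A_x = 1456 N, A_y = 1129 N

ΣM about A: T·sin66°·6.8 − 1600·3.4 − 2800·6 = 0 → T = 22240/(6.8·0.913545) = 3580.11 ≈ 3580 N.
ΣF_x = 0: A_x − T·cos66° = 0 → A_x = 3580.11 × 0.406737 = 1456 N.
ΣF_y = 0: A_y + T·sin66° − 1600 − 2800 = 0 → A_y = 4400 − 3580.11 × 0.913545 = 1129 N.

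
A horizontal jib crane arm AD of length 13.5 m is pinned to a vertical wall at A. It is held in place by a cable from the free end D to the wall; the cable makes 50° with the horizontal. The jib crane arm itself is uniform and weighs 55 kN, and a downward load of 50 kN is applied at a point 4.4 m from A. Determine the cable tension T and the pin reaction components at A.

ΣM about A: T·sin50°·13.5 − 55·6.75 − 50·4.4 = 0 → T = 591.25/(13.5·0.766044) = 57.172 ≈ 57.17 kN.
ΣF_x = 0: A_x − T·cos50° = 0 → A_x = 57.172 × 0.642788 = 36.75 kN.
ΣF_y = 0: A_y + T·sin50° − 55 − 50 = 0 → A_y = 105 − 57.172 × 0.766044 = 61.20 kN.

T = 57.17 kN, A_x = 36.75 kN, A_y = 61.20 kN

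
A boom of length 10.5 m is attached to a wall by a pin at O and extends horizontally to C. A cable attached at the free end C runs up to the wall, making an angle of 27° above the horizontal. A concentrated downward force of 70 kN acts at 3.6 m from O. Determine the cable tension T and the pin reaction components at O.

T = 52.86 kN, O_x = 47.10 kN, O_y = 46.00 kN

ΣM about O: T·sin27°·10.5 − 70·3.6 = 0 → T = 252/(10.5·0.45399) = 52.8646 ≈ 52.86 kN.
ΣF_x = 0: O_x − T·cos27° = 0 → O_x = 52.8646 × 0.891007 = 47.10 kN.
ΣF_y = 0: O_y + T·sin27° − 70 = 0 → O_y = 70 − 52.8646 × 0.45399 = 46.00 kN.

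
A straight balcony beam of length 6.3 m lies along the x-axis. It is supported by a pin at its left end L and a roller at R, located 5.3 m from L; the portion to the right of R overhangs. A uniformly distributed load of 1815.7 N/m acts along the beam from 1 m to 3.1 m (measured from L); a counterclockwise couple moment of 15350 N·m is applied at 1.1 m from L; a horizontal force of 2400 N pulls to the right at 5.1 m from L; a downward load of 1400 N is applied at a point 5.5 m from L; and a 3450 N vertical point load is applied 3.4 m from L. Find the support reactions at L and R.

Resultant of the distributed load: 1815.7 × 2.1 = 3812.97 N at 2.05 m from L.
Taking moments about L: R_y·5.3 − (1815.7·2.1)·2.05 + 15350 − 1400·5.5 − 3450·3.4 = 0 → R_y = 11896.5885/5.3 = 2244.64 ≈ 2245 N.
ΣF_y = 0: L_y + 2244.64 − 1815.7·2.1 − 1400 − 3450 = 0 → L_y = 6418 N.
ΣF_x = 0: L_x + 2400 = 0 → L_x = -2400 N.

L_x = -2400 N, L_y = 6418 N, R_y = 2245 N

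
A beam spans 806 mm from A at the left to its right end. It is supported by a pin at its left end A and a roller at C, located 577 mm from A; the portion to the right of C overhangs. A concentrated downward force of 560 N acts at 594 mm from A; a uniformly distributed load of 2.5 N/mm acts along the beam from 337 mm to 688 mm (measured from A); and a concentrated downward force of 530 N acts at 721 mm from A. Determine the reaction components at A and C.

Resultant of the distributed load: 2.5 × 351 = 877.5 N at 512.5 mm from A.
ΣM about A: C_y·577 − 560·594 − (2.5·351)·512.5 − 530·721 = 0 → C_y = 1164488.75/577 = 2018.18 ≈ 2018 N.
ΣF_y = 0: A_y + 2018.18 − 560 − 2.5·351 − 530 = 0 → A_y = -50.68 N.
ΣF_x = 0: no horizontal applied forces, so A_x = 0.

A_x = 0, A_y = -50.68 N, C_y = 2018 N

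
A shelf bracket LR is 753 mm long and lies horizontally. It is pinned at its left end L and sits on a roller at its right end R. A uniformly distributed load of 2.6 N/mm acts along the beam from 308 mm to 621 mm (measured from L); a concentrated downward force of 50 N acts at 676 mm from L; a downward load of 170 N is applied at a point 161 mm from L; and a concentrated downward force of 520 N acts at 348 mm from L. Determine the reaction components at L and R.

L_x = 0, L_y = 730.2 N, R_y = 823.6 N

Resultant of the distributed load: 2.6 × 313 = 813.8 N at 464.5 mm from L.
ΣM about L: R_y·753 − (2.6·313)·464.5 − 50·676 − 170·161 − 520·348 = 0 → R_y = 620140.1/753 = 823.559 ≈ 823.6 N.
ΣF_y = 0: L_y + 823.559 − 2.6·313 − 50 − 170 − 520 = 0 → L_y = 730.2 N.
ΣF_x = 0: no horizontal applied forces, so L_x = 0.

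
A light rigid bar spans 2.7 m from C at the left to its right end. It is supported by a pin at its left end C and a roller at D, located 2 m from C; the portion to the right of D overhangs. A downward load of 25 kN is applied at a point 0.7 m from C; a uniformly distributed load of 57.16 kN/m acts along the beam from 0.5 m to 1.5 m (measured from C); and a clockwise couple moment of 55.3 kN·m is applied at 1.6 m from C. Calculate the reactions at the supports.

Resultant of the distributed load: 57.16 × 1 = 57.16 kN at 1 m from C.
Taking moments about C: D_y·2 − 25·0.7 − (57.16·1)·1 − 55.3 = 0 → D_y = 129.96/2 = 64.98 kN.
ΣF_y = 0: C_y + 64.98 − 25 − 57.16·1 = 0 → C_y = 17.18 kN.
ΣF_x = 0: no horizontal applied forces, so C_x = 0.

C_x = 0, C_y = 17.18 kN, D_y = 64.98 kN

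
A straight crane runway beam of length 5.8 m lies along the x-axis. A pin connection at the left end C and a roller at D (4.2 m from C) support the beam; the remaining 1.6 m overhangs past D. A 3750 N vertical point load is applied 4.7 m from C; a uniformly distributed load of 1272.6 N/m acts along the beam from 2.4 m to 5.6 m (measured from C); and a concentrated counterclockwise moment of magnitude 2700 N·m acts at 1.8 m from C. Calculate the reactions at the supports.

C_x = 0, C_y = 390.3 N, D_y = 7432 N

Resultant of the distributed load: 1272.6 × 3.2 = 4072.32 N at 4 m from C.
Moments about C: D_y·4.2 − 3750·4.7 − (1272.6·3.2)·4 + 2700 = 0 → D_y = 31214.28/4.2 = 7431.97 ≈ 7432 N.
ΣF_y = 0: C_y + 7431.97 − 3750 − 1272.6·3.2 = 0 → C_y = 390.3 N.
ΣF_x = 0: no horizontal applied forces, so C_x = 0.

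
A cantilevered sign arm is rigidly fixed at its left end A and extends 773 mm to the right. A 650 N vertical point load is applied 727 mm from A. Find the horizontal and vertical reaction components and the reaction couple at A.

A_x = 0, A_y = 650.0 N, M_A = 472600 N·mm

ΣF_x = 0: A_x = 0.
ΣF_y = 0: A_y − 650 = 0 → A_y = 650.0 N.
ΣM about A: M_A − 650·727 = 0 → M_A = 472600 N·mm.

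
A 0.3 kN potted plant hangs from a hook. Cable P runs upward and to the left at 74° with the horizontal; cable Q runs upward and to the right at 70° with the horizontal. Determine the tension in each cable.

T_P = 0.1746 kN, T_Q = 0.1407 kN

ΣF_x = 0: −T_P·cos74° + T_Q·cos70° = 0 → T_Q = 0.80591·T_P.
ΣF_y = 0: T_P·sin74° + T_Q·sin70° = 0.3.
Substitute: T_P·(0.961262 + 0.80591·0.939693) = 0.3 → T_P = 0.174564 ≈ 0.1746 kN.
Then T_Q = 0.80591 × 0.174564 = 0.1407 kN.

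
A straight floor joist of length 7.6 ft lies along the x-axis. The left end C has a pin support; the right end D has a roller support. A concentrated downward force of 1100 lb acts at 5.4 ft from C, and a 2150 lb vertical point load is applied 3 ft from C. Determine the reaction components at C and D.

C_x = 0, C_y = 1620 lb, D_y = 1630 lb

Moments about C: D_y·7.6 − 1100·5.4 − 2150·3 = 0 → D_y = 12390/7.6 = 1630.26 ≈ 1630 lb.
ΣF_y = 0: C_y + 1630.26 − 1100 − 2150 = 0 → C_y = 1620 lb.
ΣF_x = 0: no horizontal applied forces, so C_x = 0.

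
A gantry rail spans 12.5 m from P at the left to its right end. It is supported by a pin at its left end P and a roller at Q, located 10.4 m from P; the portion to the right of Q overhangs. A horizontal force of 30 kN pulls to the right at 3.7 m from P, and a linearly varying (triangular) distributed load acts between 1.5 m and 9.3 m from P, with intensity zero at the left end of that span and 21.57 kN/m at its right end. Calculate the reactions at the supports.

Resultant of the triangular load: ½ × 21.57 × 7.8 = 84.123 kN, acting at 6.7 m from P (one-third of the span from the peak).
Moments about P: Q_y·10.4 − (½·21.57·7.8)·6.7 = 0 → Q_y = 563.6241/10.4 = 54.1946 ≈ 54.19 kN.
ΣF_y = 0: P_y + 54.1946 − ½·21.57·7.8 = 0 → P_y = 29.93 kN.
ΣF_x = 0: P_x + 30 = 0 → P_x = -30.00 kN.

P_x = -30.00 kN, P_y = 29.93 kN, Q_y = 54.19 kN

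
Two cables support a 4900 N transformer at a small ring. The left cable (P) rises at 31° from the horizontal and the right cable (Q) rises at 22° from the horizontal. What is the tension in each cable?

ΣF_x = 0: −T_P·cos31° + T_Q·cos22° = 0 → T_Q = 0.924485·T_P.
ΣF_y = 0: T_P·sin31° + T_Q·sin22° = 4900.
Substitute: T_P·(0.515038 + 0.924485·0.374607) = 4900 → T_P = 5688.7 ≈ 5689 N.
Then T_Q = 0.924485 × 5688.7 = 5259 N.

T_P = 5689 N, T_Q = 5259 N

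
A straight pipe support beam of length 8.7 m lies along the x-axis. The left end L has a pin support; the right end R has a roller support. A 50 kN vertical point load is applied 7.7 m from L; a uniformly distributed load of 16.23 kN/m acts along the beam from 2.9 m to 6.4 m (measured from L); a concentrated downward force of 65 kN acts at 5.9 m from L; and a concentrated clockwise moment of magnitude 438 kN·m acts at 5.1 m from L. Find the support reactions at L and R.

L_x = 0, L_y = 2.766 kN, R_y = 169.0 kN

Resultant of the distributed load: 16.23 × 3.5 = 56.805 kN at 4.65 m from L.
ΣM about L: R_y·8.7 − 50·7.7 − (16.23·3.5)·4.65 − 65·5.9 − 438 = 0 → R_y = 1470.64325/8.7 = 169.039 ≈ 169.0 kN.
ΣF_y = 0: L_y + 169.039 − 50 − 16.23·3.5 − 65 = 0 → L_y = 2.766 kN.
ΣF_x = 0: no horizontal applied forces, so L_x = 0.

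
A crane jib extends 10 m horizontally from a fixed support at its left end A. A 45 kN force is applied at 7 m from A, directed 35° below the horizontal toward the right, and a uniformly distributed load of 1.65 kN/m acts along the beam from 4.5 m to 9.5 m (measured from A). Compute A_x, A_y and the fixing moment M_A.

A_x = -36.86 kN, A_y = 34.06 kN, M_A = 238.4 kN·m

Resultant of the distributed load: 1.65 × 5 = 8.25 kN at 7 m from A.
ΣF_x = 0: A_x + 45·cos35° = 0 → A_x = -36.86 kN.
ΣF_y = 0: A_y − 45·sin35° − 1.65·5 = 0 → A_y = 34.06 kN.
ΣM about A: M_A − 45·sin35°·7 − (1.65·5)·7 = 0 → M_A = 238.4 kN·m.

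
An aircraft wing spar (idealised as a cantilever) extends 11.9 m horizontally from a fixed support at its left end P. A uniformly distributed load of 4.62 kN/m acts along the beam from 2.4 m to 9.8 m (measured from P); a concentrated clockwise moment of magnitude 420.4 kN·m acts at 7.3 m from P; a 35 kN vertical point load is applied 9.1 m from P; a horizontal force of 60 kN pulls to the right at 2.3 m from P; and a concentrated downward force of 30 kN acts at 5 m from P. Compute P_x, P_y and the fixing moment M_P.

Resultant of the distributed load: 4.62 × 7.4 = 34.188 kN at 6.1 m from P.
ΣF_x = 0: P_x + 60 = 0 → P_x = -60.00 kN.
ΣF_y = 0: P_y − 4.62·7.4 − 35 − 30 = 0 → P_y = 99.19 kN.
ΣM about P: M_P − (4.62·7.4)·6.1 − 420.4 − 35·9.1 − 30·5 = 0 → M_P = 1097 kN·m.

P_x = -60.00 kN, P_y = 99.19 kN, M_P = 1097 kN·m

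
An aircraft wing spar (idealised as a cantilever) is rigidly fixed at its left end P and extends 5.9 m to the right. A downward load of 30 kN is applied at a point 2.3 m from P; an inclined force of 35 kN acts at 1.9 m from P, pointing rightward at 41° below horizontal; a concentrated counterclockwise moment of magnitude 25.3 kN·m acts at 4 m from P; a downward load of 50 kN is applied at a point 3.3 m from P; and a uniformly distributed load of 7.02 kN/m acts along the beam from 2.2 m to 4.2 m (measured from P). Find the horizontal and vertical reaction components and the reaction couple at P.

Resultant of the distributed load: 7.02 × 2 = 14.04 kN at 3.2 m from P.
ΣF_x = 0: P_x + 35·cos41° = 0 → P_x = -26.41 kN.
ΣF_y = 0: P_y − 30 − 35·sin41° − 50 − 7.02·2 = 0 → P_y = 117.0 kN.
ΣM about P: M_P − 30·2.3 − 35·sin41°·1.9 + 25.3 − 50·3.3 − (7.02·2)·3.2 = 0 → M_P = 297.3 kN·m.

P_x = -26.41 kN, P_y = 117.0 kN, M_P = 297.3 kN·m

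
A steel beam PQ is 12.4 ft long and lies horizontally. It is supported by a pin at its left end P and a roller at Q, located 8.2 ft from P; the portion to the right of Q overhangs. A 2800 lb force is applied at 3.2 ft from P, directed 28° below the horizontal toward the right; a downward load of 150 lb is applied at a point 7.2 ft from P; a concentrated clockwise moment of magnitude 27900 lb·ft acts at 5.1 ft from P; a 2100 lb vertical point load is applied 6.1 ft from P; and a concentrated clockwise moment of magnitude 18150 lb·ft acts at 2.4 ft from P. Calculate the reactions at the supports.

Taking moments about P: Q_y·8.2 − 2800·sin28°·3.2 − 150·7.2 − 27900 − 2100·6.1 − 18150 = 0 → Q_y = 64146.5/8.2 = 7822.74 ≈ 7823 lb.
ΣF_y = 0: P_y + 7822.74 − 2800·sin28° − 150 − 2100 = 0 → P_y = -4258 lb.
ΣF_x = 0: P_x + 2800·cos28° = 0 → P_x = -2472 lb.

P_x = -2472 lb, P_y = -4258 lb, Q_y = 7823 lb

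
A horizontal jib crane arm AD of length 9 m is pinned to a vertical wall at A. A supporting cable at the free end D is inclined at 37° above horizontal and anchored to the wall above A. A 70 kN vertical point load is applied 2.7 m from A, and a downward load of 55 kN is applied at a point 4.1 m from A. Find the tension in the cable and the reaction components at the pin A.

T = 76.53 kN, A_x = 61.12 kN, A_y = 78.94 kN

ΣM about A: T·sin37°·9 − 70·2.7 − 55·4.1 = 0 → T = 414.5/(9·0.601815) = 76.5278 ≈ 76.53 kN.
ΣF_x = 0: A_x − T·cos37° = 0 → A_x = 76.5278 × 0.798636 = 61.12 kN.
ΣF_y = 0: A_y + T·sin37° − 70 − 55 = 0 → A_y = 125 − 76.5278 × 0.601815 = 78.94 kN.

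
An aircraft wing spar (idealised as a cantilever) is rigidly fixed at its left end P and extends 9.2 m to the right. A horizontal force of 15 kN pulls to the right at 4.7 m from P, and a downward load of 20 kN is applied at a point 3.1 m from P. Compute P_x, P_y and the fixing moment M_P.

P_x = -15.00 kN, P_y = 20.00 kN, M_P = 62.00 kN·m

ΣF_x = 0: P_x + 15 = 0 → P_x = -15.00 kN.
ΣF_y = 0: P_y − 20 = 0 → P_y = 20.00 kN.
ΣM about P: M_P − 20·3.1 = 0 → M_P = 62.00 kN·m.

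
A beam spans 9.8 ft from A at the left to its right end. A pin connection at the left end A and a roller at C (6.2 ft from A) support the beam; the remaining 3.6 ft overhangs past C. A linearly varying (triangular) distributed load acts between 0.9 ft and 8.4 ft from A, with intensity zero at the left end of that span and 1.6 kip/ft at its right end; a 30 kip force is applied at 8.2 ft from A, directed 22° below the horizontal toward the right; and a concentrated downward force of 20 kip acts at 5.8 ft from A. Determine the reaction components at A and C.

A_x = -27.82 kip, A_y = -2.045 kip, C_y = 39.28 kip

Resultant of the triangular load: ½ × 1.6 × 7.5 = 6 kip, acting at 5.9 ft from A (one-third of the span from the peak).
Taking moments about A: C_y·6.2 − (½·1.6·7.5)·5.9 − 30·sin22°·8.2 − 20·5.8 = 0 → C_y = 243.553/6.2 = 39.2827 ≈ 39.28 kip.
ΣF_y = 0: A_y + 39.2827 − ½·1.6·7.5 − 30·sin22° − 20 = 0 → A_y = -2.045 kip.
ΣF_x = 0: A_x + 30·cos22° = 0 → A_x = -27.82 kip.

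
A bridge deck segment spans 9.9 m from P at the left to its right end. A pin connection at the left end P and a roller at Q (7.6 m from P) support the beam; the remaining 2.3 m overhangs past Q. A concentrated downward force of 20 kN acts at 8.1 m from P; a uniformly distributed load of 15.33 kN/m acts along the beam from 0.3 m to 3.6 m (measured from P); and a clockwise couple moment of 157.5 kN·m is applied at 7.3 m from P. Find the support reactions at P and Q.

P_x = 0, P_y = 15.57 kN, Q_y = 55.02 kN

Resultant of the distributed load: 15.33 × 3.3 = 50.589 kN at 1.95 m from P.
ΣM about P: Q_y·7.6 − 20·8.1 − (15.33·3.3)·1.95 − 157.5 = 0 → Q_y = 418.14855/7.6 = 55.0195 ≈ 55.02 kN.
ΣF_y = 0: P_y + 55.0195 − 20 − 15.33·3.3 = 0 → P_y = 15.57 kN.
ΣF_x = 0: no horizontal applied forces, so P_x = 0.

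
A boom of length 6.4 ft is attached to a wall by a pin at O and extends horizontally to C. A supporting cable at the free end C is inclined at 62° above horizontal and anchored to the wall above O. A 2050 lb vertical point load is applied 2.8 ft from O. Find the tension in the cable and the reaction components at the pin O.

T = 1016 lb, O_x = 476.9 lb, O_y = 1153 lb

ΣM about O: T·sin62°·6.4 − 2050·2.8 = 0 → T = 5740/(6.4·0.882948) = 1015.77 ≈ 1016 lb.
ΣF_x = 0: O_x − T·cos62° = 0 → O_x = 1015.77 × 0.469472 = 476.9 lb.
ΣF_y = 0: O_y + T·sin62° − 2050 = 0 → O_y = 2050 − 1015.77 × 0.882948 = 1153 lb.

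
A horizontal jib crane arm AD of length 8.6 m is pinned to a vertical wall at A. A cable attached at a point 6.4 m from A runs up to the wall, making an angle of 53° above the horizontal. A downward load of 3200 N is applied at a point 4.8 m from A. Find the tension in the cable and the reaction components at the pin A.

ΣM about A: T·sin53°·6.4 − 3200·4.8 = 0 → T = 15360/(6.4·0.798636) = 3005.12 ≈ 3005 N.
ΣF_x = 0: A_x − T·cos53° = 0 → A_x = 3005.12 × 0.601815 = 1809 N.
ΣF_y = 0: A_y + T·sin53° − 3200 = 0 → A_y = 3200 − 3005.12 × 0.798636 = 800.0 N.

T = 3005 N, A_x = 1809 N, A_y = 800.0 N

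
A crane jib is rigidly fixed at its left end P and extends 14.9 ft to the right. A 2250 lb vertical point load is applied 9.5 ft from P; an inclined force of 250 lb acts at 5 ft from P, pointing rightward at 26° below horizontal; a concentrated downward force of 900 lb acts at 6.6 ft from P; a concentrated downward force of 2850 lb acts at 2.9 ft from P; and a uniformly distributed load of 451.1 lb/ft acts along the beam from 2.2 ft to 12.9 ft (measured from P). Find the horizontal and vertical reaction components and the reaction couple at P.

Resultant of the distributed load: 451.1 × 10.7 = 4826.77 lb at 7.55 ft from P.
ΣF_x = 0: P_x + 250·cos26° = 0 → P_x = -224.7 lb.
ΣF_y = 0: P_y − 2250 − 250·sin26° − 900 − 2850 − 451.1·10.7 = 0 → P_y = 10940 lb.
ΣM about P: M_P − 2250·9.5 − 250·sin26°·5 − 900·6.6 − 2850·2.9 − (451.1·10.7)·7.55 = 0 → M_P = 72570 lb·ft.

P_x = -224.7 lb, P_y = 10940 lb, M_P = 72570 lb·ft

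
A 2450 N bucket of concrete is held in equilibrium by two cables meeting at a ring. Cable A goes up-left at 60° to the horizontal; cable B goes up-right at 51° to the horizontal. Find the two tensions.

T_A = 1652 N, T_B = 1312 N

ΣF_x = 0: −T_A·cos60° + T_B·cos51° = 0 → T_B = 0.794508·T_A.
ΣF_y = 0: T_A·sin60° + T_B·sin51° = 2450.
Substitute: T_A·(0.866025 + 0.794508·0.777146) = 2450 → T_A = 1651.53 ≈ 1652 N.
Then T_B = 0.794508 × 1651.53 = 1312 N.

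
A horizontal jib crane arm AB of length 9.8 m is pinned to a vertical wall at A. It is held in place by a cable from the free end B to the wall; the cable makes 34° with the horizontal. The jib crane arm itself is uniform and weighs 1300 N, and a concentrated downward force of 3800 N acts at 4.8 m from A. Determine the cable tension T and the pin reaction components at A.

ΣM about A: T·sin34°·9.8 − 1300·4.9 − 3800·4.8 = 0 → T = 24610/(9.8·0.559193) = 4490.8 ≈ 4491 N.
ΣF_x = 0: A_x − T·cos34° = 0 → A_x = 4490.8 × 0.829038 = 3723 N.
ΣF_y = 0: A_y + T·sin34° − 1300 − 3800 = 0 → A_y = 5100 − 4490.8 × 0.559193 = 2589 N.

T = 4491 N, A_x = 3723 N, A_y = 2589 N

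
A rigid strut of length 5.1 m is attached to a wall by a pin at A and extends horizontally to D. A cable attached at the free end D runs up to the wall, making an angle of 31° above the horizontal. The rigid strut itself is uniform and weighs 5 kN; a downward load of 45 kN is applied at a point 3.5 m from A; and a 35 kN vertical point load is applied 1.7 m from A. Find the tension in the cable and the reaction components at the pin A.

T = 87.47 kN, A_x = 74.97 kN, A_y = 39.95 kN

ΣM about A: T·sin31°·5.1 − 5·2.55 − 45·3.5 − 35·1.7 = 0 → T = 229.75/(5.1·0.515038) = 87.4674 ≈ 87.47 kN.
ΣF_x = 0: A_x − T·cos31° = 0 → A_x = 87.4674 × 0.857167 = 74.97 kN.
ΣF_y = 0: A_y + T·sin31° − 5 − 45 − 35 = 0 → A_y = 85 − 87.4674 × 0.515038 = 39.95 kN.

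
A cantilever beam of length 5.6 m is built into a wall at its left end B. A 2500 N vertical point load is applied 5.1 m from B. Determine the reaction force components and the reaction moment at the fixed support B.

B_x = 0, B_y = 2500 N, M_B = 12750 N·m

ΣF_x = 0: B_x = 0.
ΣF_y = 0: B_y − 2500 = 0 → B_y = 2500 N.
ΣM about B: M_B − 2500·5.1 = 0 → M_B = 12750 N·m.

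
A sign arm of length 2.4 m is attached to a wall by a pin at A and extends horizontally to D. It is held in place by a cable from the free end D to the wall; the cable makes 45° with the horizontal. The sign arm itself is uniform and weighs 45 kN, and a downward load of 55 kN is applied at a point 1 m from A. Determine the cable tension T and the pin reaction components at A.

T = 64.23 kN, A_x = 45.42 kN, A_y = 54.58 kN

ΣM about A: T·sin45°·2.4 − 45·1.2 − 55·1 = 0 → T = 109/(2.4·0.707107) = 64.2288 ≈ 64.23 kN.
ΣF_x = 0: A_x − T·cos45° = 0 → A_x = 64.2288 × 0.707107 = 45.42 kN.
ΣF_y = 0: A_y + T·sin45° − 45 − 55 = 0 → A_y = 100 − 64.2288 × 0.707107 = 54.58 kN.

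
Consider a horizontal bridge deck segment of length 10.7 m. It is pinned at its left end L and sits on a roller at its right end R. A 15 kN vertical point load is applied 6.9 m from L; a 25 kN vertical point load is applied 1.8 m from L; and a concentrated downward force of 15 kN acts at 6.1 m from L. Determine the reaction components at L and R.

Moments about L: R_y·10.7 − 15·6.9 − 25·1.8 − 15·6.1 = 0 → R_y = 240/10.7 = 22.4299 ≈ 22.43 kN.
ΣF_y = 0: L_y + 22.4299 − 15 − 25 − 15 = 0 → L_y = 32.57 kN.
ΣF_x = 0: no horizontal applied forces, so L_x = 0.

L_x = 0, L_y = 32.57 kN, R_y = 22.43 kN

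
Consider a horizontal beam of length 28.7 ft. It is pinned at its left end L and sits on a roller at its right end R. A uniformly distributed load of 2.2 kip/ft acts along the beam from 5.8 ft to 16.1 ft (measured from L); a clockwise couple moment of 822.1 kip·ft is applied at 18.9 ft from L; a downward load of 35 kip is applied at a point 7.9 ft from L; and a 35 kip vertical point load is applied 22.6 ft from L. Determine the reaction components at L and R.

Resultant of the distributed load: 2.2 × 10.3 = 22.66 kip at 10.95 ft from L.
Moments about L: R_y·28.7 − (2.2·10.3)·10.95 − 822.1 − 35·7.9 − 35·22.6 = 0 → R_y = 2137.727/28.7 = 74.4853 ≈ 74.49 kip.
ΣF_y = 0: L_y + 74.4853 − 2.2·10.3 − 35 − 35 = 0 → L_y = 18.17 kip.
ΣF_x = 0: no horizontal applied forces, so L_x = 0.

L_x = 0, L_y = 18.17 kip, R_y = 74.49 kip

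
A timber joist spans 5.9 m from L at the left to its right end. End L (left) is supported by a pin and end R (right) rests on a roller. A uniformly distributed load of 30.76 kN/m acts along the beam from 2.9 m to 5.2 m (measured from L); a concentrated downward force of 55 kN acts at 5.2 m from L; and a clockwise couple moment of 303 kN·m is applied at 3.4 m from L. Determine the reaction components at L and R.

L_x = 0, L_y = -22.65 kN, R_y = 148.4 kN

Resultant of the distributed load: 30.76 × 2.3 = 70.748 kN at 4.05 m from L.
Taking moments about L: R_y·5.9 − (30.76·2.3)·4.05 − 55·5.2 − 303 = 0 → R_y = 875.5294/5.9 = 148.395 ≈ 148.4 kN.
ΣF_y = 0: L_y + 148.395 − 30.76·2.3 − 55 = 0 → L_y = -22.65 kN.
ΣF_x = 0: no horizontal applied forces, so L_x = 0.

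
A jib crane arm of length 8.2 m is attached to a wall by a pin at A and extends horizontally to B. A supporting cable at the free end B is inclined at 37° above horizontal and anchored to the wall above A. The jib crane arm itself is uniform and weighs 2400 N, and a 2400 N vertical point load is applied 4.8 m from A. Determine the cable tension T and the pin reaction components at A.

ΣM about A: T·sin37°·8.2 − 2400·4.1 − 2400·4.8 = 0 → T = 21360/(8.2·0.601815) = 4328.37 ≈ 4328 N.
ΣF_x = 0: A_x − T·cos37° = 0 → A_x = 4328.37 × 0.798636 = 3457 N.
ΣF_y = 0: A_y + T·sin37° − 2400 − 2400 = 0 → A_y = 4800 − 4328.37 × 0.601815 = 2195 N.

T = 4328 N, A_x = 3457 N, A_y = 2195 N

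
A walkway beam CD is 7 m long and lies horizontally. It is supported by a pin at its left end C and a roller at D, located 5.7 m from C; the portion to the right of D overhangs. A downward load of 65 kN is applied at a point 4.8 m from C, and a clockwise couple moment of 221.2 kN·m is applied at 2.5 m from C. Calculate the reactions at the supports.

C_x = 0, C_y = -28.54 kN, D_y = 93.54 kN

Moments about C: D_y·5.7 − 65·4.8 − 221.2 = 0 → D_y = 533.2/5.7 = 93.5439 ≈ 93.54 kN.
ΣF_y = 0: C_y + 93.5439 − 65 = 0 → C_y = -28.54 kN.
ΣF_x = 0: no horizontal applied forces, so C_x = 0.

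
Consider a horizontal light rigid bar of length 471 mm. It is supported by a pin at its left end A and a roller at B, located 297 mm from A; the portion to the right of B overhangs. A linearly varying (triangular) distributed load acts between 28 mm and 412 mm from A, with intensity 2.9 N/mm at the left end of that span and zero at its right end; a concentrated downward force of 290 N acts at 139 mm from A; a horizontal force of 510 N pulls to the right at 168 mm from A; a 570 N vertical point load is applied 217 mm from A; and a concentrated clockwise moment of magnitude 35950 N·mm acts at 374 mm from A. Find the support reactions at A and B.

A_x = -510.0 N, A_y = 451.1 N, B_y = 965.7 N

Resultant of the triangular load: ½ × 2.9 × 384 = 556.8 N, acting at 156 mm from A (one-third of the span from the peak).
ΣM about A: B_y·297 − (½·2.9·384)·156 − 290·139 − 570·217 − 35950 = 0 → B_y = 286810.8/297 = 965.693 ≈ 965.7 N.
ΣF_y = 0: A_y + 965.693 − ½·2.9·384 − 290 − 570 = 0 → A_y = 451.1 N.
ΣF_x = 0: A_x + 510 = 0 → A_x = -510.0 N.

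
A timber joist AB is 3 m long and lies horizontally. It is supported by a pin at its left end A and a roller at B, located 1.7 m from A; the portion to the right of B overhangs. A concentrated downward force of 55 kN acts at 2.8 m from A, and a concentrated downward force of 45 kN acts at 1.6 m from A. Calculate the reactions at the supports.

A_x = 0, A_y = -32.94 kN, B_y = 132.9 kN

Moments about A: B_y·1.7 − 55·2.8 − 45·1.6 = 0 → B_y = 226/1.7 = 132.941 ≈ 132.9 kN.
ΣF_y = 0: A_y + 132.941 − 55 − 45 = 0 → A_y = -32.94 kN.
ΣF_x = 0: no horizontal applied forces, so A_x = 0.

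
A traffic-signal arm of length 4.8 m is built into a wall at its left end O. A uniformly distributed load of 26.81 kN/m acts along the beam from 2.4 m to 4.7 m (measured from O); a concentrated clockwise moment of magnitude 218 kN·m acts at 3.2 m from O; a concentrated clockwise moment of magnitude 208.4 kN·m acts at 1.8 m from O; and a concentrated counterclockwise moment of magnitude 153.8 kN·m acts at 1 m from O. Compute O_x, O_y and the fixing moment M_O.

O_x = 0, O_y = 61.66 kN, M_O = 491.5 kN·m

Resultant of the distributed load: 26.81 × 2.3 = 61.663 kN at 3.55 m from O.
ΣF_x = 0: O_x = 0.
ΣF_y = 0: O_y − 26.81·2.3 = 0 → O_y = 61.66 kN.
ΣM about O: M_O − (26.81·2.3)·3.55 − 218 − 208.4 + 153.8 = 0 → M_O = 491.5 kN·m.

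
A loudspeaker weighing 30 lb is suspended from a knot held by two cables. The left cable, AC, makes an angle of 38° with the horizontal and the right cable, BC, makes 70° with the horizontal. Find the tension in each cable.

ΣF_x = 0: −T_AC·cos38° + T_BC·cos70° = 0 → T_BC = 2.30399·T_AC.
ΣF_y = 0: T_AC·sin38° + T_BC·sin70° = 30.
Substitute: T_AC·(0.615661 + 2.30399·0.939693) = 30 → T_AC = 10.7886 ≈ 10.79 lb.
Then T_BC = 2.30399 × 10.7886 = 24.86 lb.

T_AC = 10.79 lb, T_BC = 24.86 lb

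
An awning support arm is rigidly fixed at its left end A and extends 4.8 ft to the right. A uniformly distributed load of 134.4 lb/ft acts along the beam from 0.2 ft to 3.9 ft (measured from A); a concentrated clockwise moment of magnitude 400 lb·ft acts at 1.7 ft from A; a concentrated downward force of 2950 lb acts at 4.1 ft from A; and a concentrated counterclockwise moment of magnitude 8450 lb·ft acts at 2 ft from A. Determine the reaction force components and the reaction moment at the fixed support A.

A_x = 0, A_y = 3447 lb, M_A = 5064 lb·ft

Resultant of the distributed load: 134.4 × 3.7 = 497.28 lb at 2.05 ft from A.
ΣF_x = 0: A_x = 0.
ΣF_y = 0: A_y − 134.4·3.7 − 2950 = 0 → A_y = 3447 lb.
ΣM about A: M_A − (134.4·3.7)·2.05 − 400 − 2950·4.1 + 8450 = 0 → M_A = 5064 lb·ft.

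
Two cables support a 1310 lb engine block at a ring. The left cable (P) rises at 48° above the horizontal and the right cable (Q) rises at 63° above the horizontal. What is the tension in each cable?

ΣF_x = 0: −T_P·cos48° + T_Q·cos63° = 0 → T_Q = 1.47389·T_P.
ΣF_y = 0: T_P·sin48° + T_Q·sin63° = 1310.
Substitute: T_P·(0.743145 + 1.47389·0.891007) = 1310 → T_P = 637.038 ≈ 637.0 lb.
Then T_Q = 1.47389 × 637.038 = 938.9 lb.

T_P = 637.0 lb, T_Q = 938.9 lb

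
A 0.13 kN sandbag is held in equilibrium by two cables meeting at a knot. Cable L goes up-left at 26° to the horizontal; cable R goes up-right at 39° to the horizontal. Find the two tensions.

T_L = 0.1115 kN, T_R = 0.1289 kN

ΣF_x = 0: −T_L·cos26° + T_R·cos39° = 0 → T_R = 1.15653·T_L.
ΣF_y = 0: T_L·sin26° + T_R·sin39° = 0.13.
Substitute: T_L·(0.438371 + 1.15653·0.62932) = 0.13 → T_L = 0.111473 ≈ 0.1115 kN.
Then T_R = 1.15653 × 0.111473 = 0.1289 kN.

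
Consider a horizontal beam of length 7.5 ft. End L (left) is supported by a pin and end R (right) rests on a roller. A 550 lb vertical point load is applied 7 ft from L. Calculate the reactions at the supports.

Taking moments about L: R_y·7.5 − 550·7 = 0 → R_y = 3850/7.5 = 513.333 ≈ 513.3 lb.
ΣF_y = 0: L_y + 513.333 − 550 = 0 → L_y = 36.67 lb.
ΣF_x = 0: no horizontal applied forces, so L_x = 0.

L_x = 0, L_y = 36.67 lb, R_y = 513.3 lb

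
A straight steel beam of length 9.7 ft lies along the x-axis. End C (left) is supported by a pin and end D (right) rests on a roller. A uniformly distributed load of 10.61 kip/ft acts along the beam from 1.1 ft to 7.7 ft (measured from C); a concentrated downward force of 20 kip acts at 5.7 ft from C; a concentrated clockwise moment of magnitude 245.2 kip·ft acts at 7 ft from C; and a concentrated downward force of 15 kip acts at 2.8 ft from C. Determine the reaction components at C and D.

C_x = 0, C_y = 31.90 kip, D_y = 73.13 kip

Resultant of the distributed load: 10.61 × 6.6 = 70.026 kip at 4.4 ft from C.
Moments about C: D_y·9.7 − (10.61·6.6)·4.4 − 20·5.7 − 245.2 − 15·2.8 = 0 → D_y = 709.3144/9.7 = 73.1252 ≈ 73.13 kip.
ΣF_y = 0: C_y + 73.1252 − 10.61·6.6 − 20 − 15 = 0 → C_y = 31.90 kip.
ΣF_x = 0: no horizontal applied forces, so C_x = 0.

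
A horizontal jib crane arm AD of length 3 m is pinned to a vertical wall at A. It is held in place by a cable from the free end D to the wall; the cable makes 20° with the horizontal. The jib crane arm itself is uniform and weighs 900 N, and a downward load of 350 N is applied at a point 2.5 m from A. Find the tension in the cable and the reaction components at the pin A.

ΣM about A: T·sin20°·3 − 900·1.5 − 350·2.5 = 0 → T = 2225/(3·0.34202) = 2168.49 ≈ 2168 N.
ΣF_x = 0: A_x − T·cos20° = 0 → A_x = 2168.49 × 0.939693 = 2038 N.
ΣF_y = 0: A_y + T·sin20° − 900 − 350 = 0 → A_y = 1250 − 2168.49 × 0.34202 = 508.3 N.

T = 2168 N, A_x = 2038 N, A_y = 508.3 N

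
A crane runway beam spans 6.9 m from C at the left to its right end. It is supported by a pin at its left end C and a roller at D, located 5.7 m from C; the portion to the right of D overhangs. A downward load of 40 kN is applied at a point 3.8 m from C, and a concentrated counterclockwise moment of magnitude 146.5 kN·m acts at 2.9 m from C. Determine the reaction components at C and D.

Taking moments about C: D_y·5.7 − 40·3.8 + 146.5 = 0 → D_y = 5.5/5.7 = 0.964912 ≈ 0.9649 kN.
ΣF_y = 0: C_y + 0.964912 − 40 = 0 → C_y = 39.04 kN.
ΣF_x = 0: no horizontal applied forces, so C_x = 0.

C_x = 0, C_y = 39.04 kN, D_y = 0.9649 kN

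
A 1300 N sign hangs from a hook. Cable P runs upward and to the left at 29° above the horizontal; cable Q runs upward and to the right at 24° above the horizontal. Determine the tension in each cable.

T_P = 1487 N, T_Q = 1424 N

ΣF_x = 0: −T_P·cos29° + T_Q·cos24° = 0 → T_Q = 0.95739·T_P.
ΣF_y = 0: T_P·sin29° + T_Q·sin24° = 1300.
Substitute: T_P·(0.48481 + 0.95739·0.406737) = 1300 → T_P = 1487.05 ≈ 1487 N.
Then T_Q = 0.95739 × 1487.05 = 1424 N.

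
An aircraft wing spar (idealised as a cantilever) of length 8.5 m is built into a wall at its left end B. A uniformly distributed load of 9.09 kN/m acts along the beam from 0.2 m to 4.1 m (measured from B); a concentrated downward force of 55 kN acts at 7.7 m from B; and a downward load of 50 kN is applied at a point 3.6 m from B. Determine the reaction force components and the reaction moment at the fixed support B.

Resultant of the distributed load: 9.09 × 3.9 = 35.451 kN at 2.15 m from B.
ΣF_x = 0: B_x = 0.
ΣF_y = 0: B_y − 9.09·3.9 − 55 − 50 = 0 → B_y = 140.5 kN.
ΣM about B: M_B − (9.09·3.9)·2.15 − 55·7.7 − 50·3.6 = 0 → M_B = 679.7 kN·m.

B_x = 0, B_y = 140.5 kN, M_B = 679.7 kN·m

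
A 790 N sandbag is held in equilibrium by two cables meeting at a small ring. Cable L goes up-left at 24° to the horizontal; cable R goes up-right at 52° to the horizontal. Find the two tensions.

T_L = 501.3 N, T_R = 743.8 N

ΣF_x = 0: −T_L·cos24° + T_R·cos52° = 0 → T_R = 1.48384·T_L.
ΣF_y = 0: T_L·sin24° + T_R·sin52° = 790.
Substitute: T_L·(0.406737 + 1.48384·0.788011) = 790 → T_L = 501.263 ≈ 501.3 N.
Then T_R = 1.48384 × 501.263 = 743.8 N.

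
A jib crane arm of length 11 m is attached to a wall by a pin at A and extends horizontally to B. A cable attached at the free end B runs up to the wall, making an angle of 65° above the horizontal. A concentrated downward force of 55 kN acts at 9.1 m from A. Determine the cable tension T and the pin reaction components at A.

T = 50.20 kN, A_x = 21.22 kN, A_y = 9.500 kN

ΣM about A: T·sin65°·11 − 55·9.1 = 0 → T = 500.5/(11·0.906308) = 50.2037 ≈ 50.20 kN.
ΣF_x = 0: A_x − T·cos65° = 0 → A_x = 50.2037 × 0.422618 = 21.22 kN.
ΣF_y = 0: A_y + T·sin65° − 55 = 0 → A_y = 55 − 50.2037 × 0.906308 = 9.500 kN.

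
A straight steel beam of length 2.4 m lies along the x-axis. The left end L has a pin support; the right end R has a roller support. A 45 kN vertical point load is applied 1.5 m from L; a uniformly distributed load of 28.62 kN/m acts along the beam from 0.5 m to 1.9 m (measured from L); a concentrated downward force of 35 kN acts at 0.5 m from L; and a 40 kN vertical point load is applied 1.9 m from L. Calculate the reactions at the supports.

L_x = 0, L_y = 72.95 kN, R_y = 87.12 kN

Resultant of the distributed load: 28.62 × 1.4 = 40.068 kN at 1.2 m from L.
Moments about L: R_y·2.4 − 45·1.5 − (28.62·1.4)·1.2 − 35·0.5 − 40·1.9 = 0 → R_y = 209.0816/2.4 = 87.1173 ≈ 87.12 kN.
ΣF_y = 0: L_y + 87.1173 − 45 − 28.62·1.4 − 35 − 40 = 0 → L_y = 72.95 kN.
ΣF_x = 0: no horizontal applied forces, so L_x = 0.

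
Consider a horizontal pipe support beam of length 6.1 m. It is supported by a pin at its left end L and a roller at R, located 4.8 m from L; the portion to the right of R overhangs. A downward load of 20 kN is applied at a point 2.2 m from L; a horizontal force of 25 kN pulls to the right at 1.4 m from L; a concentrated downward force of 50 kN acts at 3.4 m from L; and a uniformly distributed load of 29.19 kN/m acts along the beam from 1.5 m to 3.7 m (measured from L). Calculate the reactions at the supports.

Resultant of the distributed load: 29.19 × 2.2 = 64.218 kN at 2.6 m from L.
ΣM about L: R_y·4.8 − 20·2.2 − 50·3.4 − (29.19·2.2)·2.6 = 0 → R_y = 380.9668/4.8 = 79.3681 ≈ 79.37 kN.
ΣF_y = 0: L_y + 79.3681 − 20 − 50 − 29.19·2.2 = 0 → L_y = 54.85 kN.
ΣF_x = 0: L_x + 25 = 0 → L_x = -25.00 kN.

L_x = -25.00 kN, L_y = 54.85 kN, R_y = 79.37 kN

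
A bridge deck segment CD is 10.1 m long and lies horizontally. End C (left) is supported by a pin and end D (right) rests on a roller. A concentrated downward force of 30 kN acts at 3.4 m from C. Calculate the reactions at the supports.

ΣM about C: D_y·10.1 − 30·3.4 = 0 → D_y = 102/10.1 = 10.099 ≈ 10.10 kN.
ΣF_y = 0: C_y + 10.099 − 30 = 0 → C_y = 19.90 kN.
ΣF_x = 0: no horizontal applied forces, so C_x = 0.

C_x = 0, C_y = 19.90 kN, D_y = 10.10 kN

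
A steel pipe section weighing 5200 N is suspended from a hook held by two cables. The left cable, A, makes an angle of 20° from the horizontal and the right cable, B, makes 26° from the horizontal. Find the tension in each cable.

ΣF_x = 0: −T_A·cos20° + T_B·cos26° = 0 → T_B = 1.0455·T_A.
ΣF_y = 0: T_A·sin20° + T_B·sin26° = 5200.
Substitute: T_A·(0.34202 + 1.0455·0.438371) = 5200 → T_A = 6497.26 ≈ 6497 N.
Then T_B = 1.0455 × 6497.26 = 6793 N.

T_A = 6497 N, T_B = 6793 N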